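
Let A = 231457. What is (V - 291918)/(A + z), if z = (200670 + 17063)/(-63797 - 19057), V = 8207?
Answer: -23506591194/19176920545 ≈ -1.2258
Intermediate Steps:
z = -217733/82854 (z = 217733/(-82854) = 217733*(-1/82854) = -217733/82854 ≈ -2.6279)
(V - 291918)/(A + z) = (8207 - 291918)/(231457 - 217733/82854) = -283711/19176920545/82854 = -283711*82854/19176920545 = -23506591194/19176920545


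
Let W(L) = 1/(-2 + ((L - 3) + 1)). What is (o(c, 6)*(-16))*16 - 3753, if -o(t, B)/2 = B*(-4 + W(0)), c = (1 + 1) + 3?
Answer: -16809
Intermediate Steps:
c = 5 (c = 2 + 3 = 5)
W(L) = 1/(-4 + L) (W(L) = 1/(-2 + ((-3 + L) + 1)) = 1/(-2 + (-2 + L)) = 1/(-4 + L))
o(t, B) = 17*B/2 (o(t, B) = -2*B*(-4 + 1/(-4 + 0)) = -2*B*(-4 + 1/(-4)) = -2*B*(-4 - ¼) = -2*B*(-17)/4 = -(-17)*B/2 = 17*B/2)
(o(c, 6)*(-16))*16 - 3753 = (((17/2)*6)*(-16))*16 - 3753 = (51*(-16))*16 - 3753 = -816*16 - 3753 = -13056 - 3753 = -16809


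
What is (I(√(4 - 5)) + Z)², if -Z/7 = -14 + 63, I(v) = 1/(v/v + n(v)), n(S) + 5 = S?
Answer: (5835 + I)²/289 ≈ 1.1781e+5 + 40.381*I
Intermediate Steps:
n(S) = -5 + S
I(v) = 1/(-4 + v) (I(v) = 1/(v/v + (-5 + v)) = 1/(1 + (-5 + v)) = 1/(-4 + v))
Z = -343 (Z = -7*(-14 + 63) = -7*49 = -343)
(I(√(4 - 5)) + Z)² = (1/(-4 + √(4 - 5)) - 343)² = (1/(-4 + √(-1)) - 343)² = (1/(-4 + I) - 343)² = ((-4 - I)/17 - 343)² = (-343 + (-4 - I)/17)²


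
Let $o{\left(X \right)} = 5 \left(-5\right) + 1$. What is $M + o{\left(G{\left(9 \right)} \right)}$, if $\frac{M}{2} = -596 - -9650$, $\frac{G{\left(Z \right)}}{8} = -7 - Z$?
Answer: $18084$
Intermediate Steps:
$G{\left(Z \right)} = -56 - 8 Z$ ($G{\left(Z \right)} = 8 \left(-7 - Z\right) = -56 - 8 Z$)
$o{\left(X \right)} = -24$ ($o{\left(X \right)} = -25 + 1 = -24$)
$M = 18108$ ($M = 2 \left(-596 - -9650\right) = 2 \left(-596 + 9650\right) = 2 \cdot 9054 = 18108$)
$M + o{\left(G{\left(9 \right)} \right)} = 18108 - 24 = 18084$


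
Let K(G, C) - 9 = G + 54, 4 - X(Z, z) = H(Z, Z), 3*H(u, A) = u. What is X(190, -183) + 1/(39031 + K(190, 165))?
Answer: -6992549/117852 ≈ -59.333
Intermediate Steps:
H(u, A) = u/3
X(Z, z) = 4 - Z/3
K(G, C) = 63 + G (K(G, C) = 9 + (G + 54) = 9 + (54 + G) = 63 + G)
X(190, -183) + 1/(39031 + K(190, 165)) = (4 - 1/3*190) + 1/(39031 + (63 + 190)) = (4 - 190/3) + 1/(39031 + 253) = -178/3 + 1/39284 = -6992549/117852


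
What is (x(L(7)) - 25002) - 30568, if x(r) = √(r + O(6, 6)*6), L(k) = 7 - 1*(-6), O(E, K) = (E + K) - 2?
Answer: -55570 + √73 ≈ -55561.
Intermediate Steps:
O(E, K) = -2 + E + K
L(k) = 13 (L(k) = 7 + 6 = 13)
x(r) = √(60 + r) (x(r) = √(r + (-2 + 6 + 6)*6) = √(r + 10*6) = √(r + 60) = √(60 + r))
(x(L(7)) - 25002) - 30568 = (√(60 + 13) - 25002) - 30568 = (√73 - 25002) - 30568 = (-25002 + √73) - 30568 = -55570 + √73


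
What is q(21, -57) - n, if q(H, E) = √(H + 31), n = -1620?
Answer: 1620 + 2*√13 ≈ 1627.2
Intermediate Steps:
q(H, E) = √(31 + H)
q(21, -57) - n = √(31 + 21) - 1*(-1620) = √52 + 1620 = 2*√13 + 1620 = 1620 + 2*√13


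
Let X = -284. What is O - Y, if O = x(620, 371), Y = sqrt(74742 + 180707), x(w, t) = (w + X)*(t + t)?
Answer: 249312 - sqrt(255449) ≈ 2.4881e+5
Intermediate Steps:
x(w, t) = 2*t*(-284 + w) (x(w, t) = (w - 284)*(t + t) = (-284 + w)*(2*t) = 2*t*(-284 + w))
Y = sqrt(255449) ≈ 505.42
O = 249312 (O = 2*371*(-284 + 620) = 2*371*336 = 249312)
O - Y = 249312 - sqrt(255449)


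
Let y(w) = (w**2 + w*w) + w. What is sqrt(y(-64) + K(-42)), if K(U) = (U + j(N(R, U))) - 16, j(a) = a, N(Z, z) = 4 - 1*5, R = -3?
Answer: sqrt(8069) ≈ 89.828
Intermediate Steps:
N(Z, z) = -1 (N(Z, z) = 4 - 5 = -1)
y(w) = w + 2*w**2 (y(w) = (w**2 + w**2) + w = 2*w**2 + w = w + 2*w**2)
K(U) = -17 + U (K(U) = (U - 1) - 16 = (-1 + U) - 16 = -17 + U)
sqrt(y(-64) + K(-42)) = sqrt(-64*(1 + 2*(-64)) + (-17 - 42)) = sqrt(-64*(1 - 128) - 59) = sqrt(-64*(-127) - 59) = sqrt(8128 - 59) = sqrt(8069)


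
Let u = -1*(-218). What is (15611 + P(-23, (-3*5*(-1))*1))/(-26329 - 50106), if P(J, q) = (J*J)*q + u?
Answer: -23764/76435 ≈ -0.31090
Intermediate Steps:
u = 218
P(J, q) = 218 + q*J² (P(J, q) = (J*J)*q + 218 = J²*q + 218 = q*J² + 218 = 218 + q*J²)
(15611 + P(-23, (-3*5*(-1))*1))/(-26329 - 50106) = (15611 + (218 + ((-3*5*(-1))*1)*(-23)²))/(-26329 - 50106) = (15611 + (218 + (-15*(-1)*1)*529))/(-76435) = (15611 + (218 + (15*1)*529))*(-1/76435) = (15611 + (218 + 15*529))*(-1/76435) = (15611 + (218 + 7935))*(-1/76435) = (15611 + 8153)*(-1/76435) = 23764*(-1/76435) = -23764/76435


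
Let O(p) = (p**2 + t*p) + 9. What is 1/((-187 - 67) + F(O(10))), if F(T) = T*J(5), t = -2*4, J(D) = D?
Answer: -1/109 ≈ -0.0091743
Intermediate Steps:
t = -8
O(p) = 9 + p**2 - 8*p (O(p) = (p**2 - 8*p) + 9 = 9 + p**2 - 8*p)
F(T) = 5*T (F(T) = T*5 = 5*T)
1/((-187 - 67) + F(O(10))) = 1/((-187 - 67) + 5*(9 + 10**2 - 8*10)) = 1/(-254 + 5*(9 + 100 - 80)) = 1/(-254 + 5*29) = 1/(-254 + 145) = 1/(-109) = -1/109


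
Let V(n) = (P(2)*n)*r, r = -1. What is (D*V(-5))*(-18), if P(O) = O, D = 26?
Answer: -4680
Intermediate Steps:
V(n) = -2*n (V(n) = (2*n)*(-1) = -2*n)
(D*V(-5))*(-18) = (26*(-2*(-5)))*(-18) = (26*10)*(-18) = 260*(-18) = -4680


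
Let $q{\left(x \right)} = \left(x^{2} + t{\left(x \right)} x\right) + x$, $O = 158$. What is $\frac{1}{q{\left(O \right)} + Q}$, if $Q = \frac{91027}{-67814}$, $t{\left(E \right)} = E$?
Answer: $\frac{67814}{3396440977} \approx 1.9966 \cdot 10^{-5}$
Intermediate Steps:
$Q = - \frac{91027}{67814}$ ($Q = 91027 \left(- \frac{1}{67814}\right) = - \frac{91027}{67814} \approx -1.3423$)
$q{\left(x \right)} = x + 2 x^{2}$ ($q{\left(x \right)} = \left(x^{2} + x x\right) + x = \left(x^{2} + x^{2}\right) + x = 2 x^{2} + x = x + 2 x^{2}$)
$\frac{1}{q{\left(O \right)} + Q} = \frac{1}{158 \left(1 + 2 \cdot 158\right) - \frac{91027}{67814}} = \frac{1}{158 \left(1 + 316\right) - \frac{91027}{67814}} = \frac{1}{158 \cdot 317 - \frac{91027}{67814}} = \frac{1}{50086 - \frac{91027}{67814}} = \frac{1}{\frac{3396440977}{67814}} = \frac{67814}{3396440977}$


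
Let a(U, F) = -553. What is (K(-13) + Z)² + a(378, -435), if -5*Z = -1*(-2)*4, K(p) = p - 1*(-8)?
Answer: -12736/25 ≈ -509.44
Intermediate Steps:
K(p) = 8 + p (K(p) = p + 8 = 8 + p)
Z = -8/5 (Z = -(-1*(-2))*4/5 = -2*4/5 = -⅕*8 = -8/5 ≈ -1.6000)
(K(-13) + Z)² + a(378, -435) = ((8 - 13) - 8/5)² - 553 = (-5 - 8/5)² - 553 = (-33/5)² - 553 = 1089/25 - 553 = -12736/25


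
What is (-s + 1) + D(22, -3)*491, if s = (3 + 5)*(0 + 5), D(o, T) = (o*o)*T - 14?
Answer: -719845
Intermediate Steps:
D(o, T) = -14 + T*o**2 (D(o, T) = o**2*T - 14 = T*o**2 - 14 = -14 + T*o**2)
s = 40 (s = 8*5 = 40)
(-s + 1) + D(22, -3)*491 = (-1*40 + 1) + (-14 - 3*22**2)*491 = (-40 + 1) + (-14 - 3*484)*491 = -39 + (-14 - 1452)*491 = -39 - 1466*491 = -39 - 719806 = -719845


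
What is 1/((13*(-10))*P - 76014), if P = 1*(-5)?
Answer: -1/75364 ≈ -1.3269e-5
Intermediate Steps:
P = -5
1/((13*(-10))*P - 76014) = 1/((13*(-10))*(-5) - 76014) = 1/(-130*(-5) - 76014) = 1/(650 - 76014) = 1/(-75364) = -1/75364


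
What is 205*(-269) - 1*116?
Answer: -55261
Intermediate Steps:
205*(-269) - 1*116 = -55145 - 116 = -55261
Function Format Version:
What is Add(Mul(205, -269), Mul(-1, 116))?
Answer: -55261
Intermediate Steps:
Add(Mul(205, -269), Mul(-1, 116)) = Add(-55145, -116) = -55261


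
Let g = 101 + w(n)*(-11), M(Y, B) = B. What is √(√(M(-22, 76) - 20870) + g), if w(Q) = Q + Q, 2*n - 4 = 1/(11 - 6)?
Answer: √(1370 + 25*I*√20794)/5 ≈ 10.224 + 7.0521*I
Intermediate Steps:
n = 21/10 (n = 2 + 1/(2*(11 - 6)) = 2 + (½)/5 = 2 + (½)*(⅕) = 2 + ⅒ = 21/10 ≈ 2.1000)
w(Q) = 2*Q
g = 274/5 (g = 101 + (2*(21/10))*(-11) = 101 + (21/5)*(-11) = 101 - 231/5 = 274/5 ≈ 54.800)
√(√(M(-22, 76) - 20870) + g) = √(√(76 - 20870) + 274/5) = √(√(-20794) + 274/5) = √(I*√20794 + 274/5) = √(274/5 + I*√20794)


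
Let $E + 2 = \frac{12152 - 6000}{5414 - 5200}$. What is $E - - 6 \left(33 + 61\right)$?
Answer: $\frac{63210}{107} \approx 590.75$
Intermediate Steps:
$E = \frac{2862}{107}$ ($E = -2 + \frac{12152 - 6000}{5414 - 5200} = -2 + \frac{6152}{214} = -2 + 6152 \cdot \frac{1}{214} = -2 + \frac{3076}{107} = \frac{2862}{107} \approx 26.748$)
$E - - 6 \left(33 + 61\right) = \frac{2862}{107} - - 6 \left(33 + 61\right) = \frac{2862}{107} - \left(-6\right) 94 = \frac{2862}{107} - -564 = \frac{2862}{107} + 564 = \frac{63210}{107}$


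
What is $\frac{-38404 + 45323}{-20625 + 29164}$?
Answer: $\frac{6919}{8539} \approx 0.81028$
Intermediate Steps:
$\frac{-38404 + 45323}{-20625 + 29164} = \frac{6919}{8539}$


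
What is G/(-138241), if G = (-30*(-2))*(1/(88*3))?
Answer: -5/3041302 ≈ -1.6440e-6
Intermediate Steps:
G = 5/22 (G = 60*((1/88)*(⅓)) = 60*(1/264) = 5/22 ≈ 0.22727)
G/(-138241) = (5/22)/(-138241) = (5/22)*(-1/138241) = -5/3041302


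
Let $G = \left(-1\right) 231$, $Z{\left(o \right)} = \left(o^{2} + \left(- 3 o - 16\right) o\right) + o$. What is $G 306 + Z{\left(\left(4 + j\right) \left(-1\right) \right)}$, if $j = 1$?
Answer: $-70661$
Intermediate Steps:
$Z{\left(o \right)} = o + o^{2} + o \left(-16 - 3 o\right)$ ($Z{\left(o \right)} = \left(o^{2} + \left(-16 - 3 o\right) o\right) + o = \left(o^{2} + o \left(-16 - 3 o\right)\right) + o = o + o^{2} + o \left(-16 - 3 o\right)$)
$G = -231$
$G 306 + Z{\left(\left(4 + j\right) \left(-1\right) \right)} = \left(-231\right) 306 - \left(4 + 1\right) \left(-1\right) \left(15 + 2 \left(4 + 1\right) \left(-1\right)\right) = -70686 - 5 \left(-1\right) \left(15 + 2 \cdot 5 \left(-1\right)\right) = -70686 - - 5 \left(15 + 2 \left(-5\right)\right) = -70686 - - 5 \left(15 - 10\right) = -70686 - \left(-5\right) 5 = -70686 + 25 = -70661$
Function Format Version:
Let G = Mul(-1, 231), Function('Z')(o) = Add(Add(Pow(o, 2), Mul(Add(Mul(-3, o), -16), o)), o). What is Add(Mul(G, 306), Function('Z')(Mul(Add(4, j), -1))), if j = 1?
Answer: -70661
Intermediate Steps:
Function('Z')(o) = Add(o, Pow(o, 2), Mul(o, Add(-16, Mul(-3, o)))) (Function('Z')(o) = Add(Add(Pow(o, 2), Mul(Add(-16, Mul(-3, o)), o)), o) = Add(Add(Pow(o, 2), Mul(o, Add(-16, Mul(-3, o)))), o) = Add(o, Pow(o, 2), Mul(o, Add(-16, Mul(-3, o)))))
G = -231
Add(Mul(G, 306), Function('Z')(Mul(Add(4, j), -1))) = Add(Mul(-231, 306), Mul(-1, Mul(Add(4, 1), -1), Add(15, Mul(2, Mul(Add(4, 1), -1))))) = Add(-70686, Mul(-1, Mul(5, -1), Add(15, Mul(2, Mul(5, -1))))) = Add(-70686, Mul(-1, -5, Add(15, Mul(2, -5)))) = Add(-70686, Mul(-1, -5, Add(15, -10))) = Add(-70686, Mul(-1, -5, 5)) = Add(-70686, 25) = -70661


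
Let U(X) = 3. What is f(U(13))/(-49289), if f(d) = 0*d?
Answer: 0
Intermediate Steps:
f(d) = 0
f(U(13))/(-49289) = 0/(-49289) = 0*(-1/49289) = 0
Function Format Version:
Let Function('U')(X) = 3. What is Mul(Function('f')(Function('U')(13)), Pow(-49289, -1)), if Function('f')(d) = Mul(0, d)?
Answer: 0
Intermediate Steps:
Function('f')(d) = 0
Mul(Function('f')(Function('U')(13)), Pow(-49289, -1)) = Mul(0, Pow(-49289, -1)) = Mul(0, Rational(-1, 49289)) = 0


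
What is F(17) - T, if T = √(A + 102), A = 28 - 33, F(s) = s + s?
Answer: 34 - √97 ≈ 24.151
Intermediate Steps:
F(s) = 2*s
A = -5
T = √97 (T = √(-5 + 102) = √97 ≈ 9.8489)
F(17) - T = 2*17 - √97 = 34 - √97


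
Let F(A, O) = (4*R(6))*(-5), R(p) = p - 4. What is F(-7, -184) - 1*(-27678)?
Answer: 27638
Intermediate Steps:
R(p) = -4 + p
F(A, O) = -40 (F(A, O) = (4*(-4 + 6))*(-5) = (4*2)*(-5) = 8*(-5) = -40)
F(-7, -184) - 1*(-27678) = -40 - 1*(-27678) = -40 + 27678 = 27638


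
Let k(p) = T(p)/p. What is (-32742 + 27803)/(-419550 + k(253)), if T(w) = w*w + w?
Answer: 4939/419296 ≈ 0.011779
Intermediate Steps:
T(w) = w + w² (T(w) = w² + w = w + w²)
k(p) = 1 + p (k(p) = (p*(1 + p))/p = 1 + p)
(-32742 + 27803)/(-419550 + k(253)) = (-32742 + 27803)/(-419550 + (1 + 253)) = -4939/(-419550 + 254) = -4939/(-419296) = -4939*(-1/419296) = 4939/419296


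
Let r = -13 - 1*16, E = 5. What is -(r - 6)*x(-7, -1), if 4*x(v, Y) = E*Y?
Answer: -175/4 ≈ -43.750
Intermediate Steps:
x(v, Y) = 5*Y/4 (x(v, Y) = (5*Y)/4 = 5*Y/4)
r = -29 (r = -13 - 16 = -29)
-(r - 6)*x(-7, -1) = -(-29 - 6)*(5/4)*(-1) = -(-35)*(-5)/4 = -1*175/4 = -175/4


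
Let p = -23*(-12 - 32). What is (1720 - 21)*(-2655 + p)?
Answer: -2791457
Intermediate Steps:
p = 1012 (p = -23*(-44) = 1012)
(1720 - 21)*(-2655 + p) = (1720 - 21)*(-2655 + 1012) = 1699*(-1643) = -2791457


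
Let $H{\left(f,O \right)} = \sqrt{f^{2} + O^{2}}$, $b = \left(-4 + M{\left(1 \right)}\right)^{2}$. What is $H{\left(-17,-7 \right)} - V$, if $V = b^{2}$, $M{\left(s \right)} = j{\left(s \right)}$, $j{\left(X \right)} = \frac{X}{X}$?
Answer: $-81 + 13 \sqrt{2} \approx -62.615$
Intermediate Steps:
$j{\left(X \right)} = 1$
$M{\left(s \right)} = 1$
$b = 9$ ($b = \left(-4 + 1\right)^{2} = \left(-3\right)^{2} = 9$)
$H{\left(f,O \right)} = \sqrt{O^{2} + f^{2}}$
$V = 81$ ($V = 9^{2} = 81$)
$H{\left(-17,-7 \right)} - V = \sqrt{\left(-7\right)^{2} + \left(-17\right)^{2}} - 81 = \sqrt{49 + 289} - 81 = \sqrt{338} - 81 = 13 \sqrt{2} - 81 = -81 + 13 \sqrt{2}$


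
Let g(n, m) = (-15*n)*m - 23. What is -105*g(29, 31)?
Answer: 1418340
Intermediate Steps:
g(n, m) = -23 - 15*m*n (g(n, m) = -15*m*n - 23 = -23 - 15*m*n)
-105*g(29, 31) = -105*(-23 - 15*31*29) = -105*(-23 - 13485) = -105*(-13508) = 1418340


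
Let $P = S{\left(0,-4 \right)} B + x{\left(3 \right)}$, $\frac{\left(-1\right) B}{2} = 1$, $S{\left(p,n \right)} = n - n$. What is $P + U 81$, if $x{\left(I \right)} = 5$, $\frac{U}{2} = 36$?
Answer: $5837$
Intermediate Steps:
$U = 72$ ($U = 2 \cdot 36 = 72$)
$S{\left(p,n \right)} = 0$
$B = -2$ ($B = \left(-2\right) 1 = -2$)
$P = 5$ ($P = 0 \left(-2\right) + 5 = 0 + 5 = 5$)
$P + U 81 = 5 + 72 \cdot 81 = 5 + 5832 = 5837$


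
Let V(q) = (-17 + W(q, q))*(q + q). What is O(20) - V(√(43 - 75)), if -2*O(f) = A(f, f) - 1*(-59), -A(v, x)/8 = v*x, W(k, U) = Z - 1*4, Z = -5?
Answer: 3141/2 + 208*I*√2 ≈ 1570.5 + 294.16*I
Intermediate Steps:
W(k, U) = -9 (W(k, U) = -5 - 1*4 = -5 - 4 = -9)
V(q) = -52*q (V(q) = (-17 - 9)*(q + q) = -52*q)
A(v, x) = -8*v*x
O(f) = -59/2 + 4*f² (O(f) = -(-8*f*f - 1*(-59))/2 = -(-8*f² + 59)/2 = -(59 - 8*f²)/2 = -59/2 + 4*f²)
O(20) - V(√(43 - 75)) = (-59/2 + 4*20²) - (-52)*√(43 - 75) = (-59/2 + 4*400) - (-52)*√(-32) = (-59/2 + 1600) - (-52)*4*I*√2 = 3141/2 - (-208)*I*√2 = 3141/2 + 208*I*√2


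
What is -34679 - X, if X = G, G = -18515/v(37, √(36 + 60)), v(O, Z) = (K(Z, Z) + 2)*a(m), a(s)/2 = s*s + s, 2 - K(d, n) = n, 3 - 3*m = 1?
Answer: -2807647/80 - 33327*√6/80 ≈ -36116.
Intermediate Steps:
m = ⅔ (m = 1 - ⅓*1 = 1 - ⅓ = ⅔ ≈ 0.66667)
K(d, n) = 2 - n
a(s) = 2*s + 2*s² (a(s) = 2*(s*s + s) = 2*(s² + s) = 2*(s + s²) = 2*s + 2*s²)
v(O, Z) = 80/9 - 20*Z/9 (v(O, Z) = ((2 - Z) + 2)*(2*(⅔)*(1 + ⅔)) = (4 - Z)*(2*(⅔)*(5/3)) = (4 - Z)*(20/9) = 80/9 - 20*Z/9)
G = -18515/(80/9 - 80*√6/9) (G = -18515/(80/9 - 20*√(36 + 60)/9) = -18515/(80/9 - 80*√6/9) ≈ 1437.0)
X = 33327/80 + 33327*√6/80 ≈ 1437.0
-34679 - X = -34679 - (33327/80 + 33327*√6/80) = -34679 + (-33327/80 - 33327*√6/80) = -2807647/80 - 33327*√6/80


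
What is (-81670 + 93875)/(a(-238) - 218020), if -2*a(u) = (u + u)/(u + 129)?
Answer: -1330345/23764418 ≈ -0.055981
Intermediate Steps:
a(u) = -u/(129 + u) (a(u) = -(u + u)/(2*(u + 129)) = -2*u/(2*(129 + u)) = -u/(129 + u))
(-81670 + 93875)/(a(-238) - 218020) = (-81670 + 93875)/(-1*(-238)/(129 - 238) - 218020) = 12205/(-1*(-238)/(-109) - 218020) = 12205/(-1*(-238)*(-1/109) - 218020) = 12205/(-238/109 - 218020) = 12205/(-23764418/109) = 12205*(-109/23764418) = -1330345/23764418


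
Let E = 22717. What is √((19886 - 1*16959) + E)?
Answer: 2*√6411 ≈ 160.14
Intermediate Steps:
√((19886 - 1*16959) + E) = √((19886 - 1*16959) + 22717) = √((19886 - 16959) + 22717) = √(2927 + 22717) = √25644 = 2*√6411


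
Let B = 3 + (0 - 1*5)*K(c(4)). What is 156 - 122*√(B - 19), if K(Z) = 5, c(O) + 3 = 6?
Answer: 156 - 122*I*√41 ≈ 156.0 - 781.18*I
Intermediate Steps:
c(O) = 3 (c(O) = -3 + 6 = 3)
B = -22 (B = 3 + (0 - 1*5)*5 = 3 + (0 - 5)*5 = 3 - 5*5 = 3 - 25 = -22)
156 - 122*√(B - 19) = 156 - 122*√(-22 - 19) = 156 - 122*I*√41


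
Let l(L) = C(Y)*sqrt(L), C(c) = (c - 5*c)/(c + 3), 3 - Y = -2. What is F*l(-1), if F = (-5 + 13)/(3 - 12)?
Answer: 20*I/9 ≈ 2.2222*I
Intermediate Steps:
Y = 5 (Y = 3 - 1*(-2) = 3 + 2 = 5)
F = -8/9 (F = 8/(-9) = 8*(-1/9) = -8/9 ≈ -0.88889)
C(c) = -4*c/(3 + c) (C(c) = (-4*c)/(3 + c) = -4*c/(3 + c))
l(L) = -5*sqrt(L)/2 (l(L) = (-4*5/(3 + 5))*sqrt(L) = (-4*5/8)*sqrt(L) = (-4*5*1/8)*sqrt(L) = -5*sqrt(L)/2)
F*l(-1) = -(-20)*sqrt(-1)/9 = -(-20)*I/9 = 20*I/9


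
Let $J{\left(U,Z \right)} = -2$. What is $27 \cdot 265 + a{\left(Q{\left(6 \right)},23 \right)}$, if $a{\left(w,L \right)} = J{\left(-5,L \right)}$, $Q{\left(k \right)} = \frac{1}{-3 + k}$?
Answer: $7153$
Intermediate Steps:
$a{\left(w,L \right)} = -2$
$27 \cdot 265 + a{\left(Q{\left(6 \right)},23 \right)} = 27 \cdot 265 - 2 = 7155 - 2 = 7153$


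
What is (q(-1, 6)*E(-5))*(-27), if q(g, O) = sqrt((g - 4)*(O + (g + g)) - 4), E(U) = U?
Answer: 270*I*sqrt(6) ≈ 661.36*I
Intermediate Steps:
q(g, O) = sqrt(-4 + (-4 + g)*(O + 2*g)) (q(g, O) = sqrt((-4 + g)*(O + 2*g) - 4) = sqrt(-4 + (-4 + g)*(O + 2*g)))
(q(-1, 6)*E(-5))*(-27) = (sqrt(-4 - 8*(-1) - 4*6 + 2*(-1)**2 + 6*(-1))*(-5))*(-27) = (sqrt(-4 + 8 - 24 + 2*1 - 6)*(-5))*(-27) = (sqrt(-4 + 8 - 24 + 2 - 6)*(-5))*(-27) = (sqrt(-24)*(-5))*(-27) = ((2*I*sqrt(6))*(-5))*(-27) = -10*I*sqrt(6)*(-27) = 270*I*sqrt(6)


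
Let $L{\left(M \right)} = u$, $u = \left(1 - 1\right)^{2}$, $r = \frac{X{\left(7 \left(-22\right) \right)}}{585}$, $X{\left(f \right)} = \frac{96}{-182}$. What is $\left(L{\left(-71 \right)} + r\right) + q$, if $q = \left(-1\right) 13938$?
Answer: $- \frac{247329826}{17745} \approx -13938.0$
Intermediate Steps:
$X{\left(f \right)} = - \frac{48}{91}$ ($X{\left(f \right)} = 96 \left(- \frac{1}{182}\right) = - \frac{48}{91}$)
$r = - \frac{16}{17745}$ ($r = - \frac{48}{91 \cdot 585} = \left(- \frac{48}{91}\right) \frac{1}{585} = - \frac{16}{17745} \approx -0.00090166$)
$u = 0$ ($u = 0^{2} = 0$)
$L{\left(M \right)} = 0$
$q = -13938$
$\left(L{\left(-71 \right)} + r\right) + q = \left(0 - \frac{16}{17745}\right) - 13938 = - \frac{16}{17745} - 13938 = - \frac{247329826}{17745}$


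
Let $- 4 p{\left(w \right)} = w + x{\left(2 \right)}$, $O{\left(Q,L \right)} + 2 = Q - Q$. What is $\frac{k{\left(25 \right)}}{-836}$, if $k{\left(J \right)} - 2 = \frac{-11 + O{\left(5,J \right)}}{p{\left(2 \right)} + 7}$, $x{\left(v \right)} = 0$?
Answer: $0$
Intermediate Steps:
$O{\left(Q,L \right)} = -2$ ($O{\left(Q,L \right)} = -2 + \left(Q - Q\right) = -2 + 0 = -2$)
$p{\left(w \right)} = - \frac{w}{4}$ ($p{\left(w \right)} = - \frac{w + 0}{4} = - \frac{w}{4}$)
$k{\left(J \right)} = 0$ ($k{\left(J \right)} = 2 + \frac{-11 - 2}{\left(- \frac{1}{4}\right) 2 + 7} = 2 - \frac{13}{- \frac{1}{2} + 7} = 2 - \frac{13}{\frac{13}{2}} = 2 - 2 = 0$)
$\frac{k{\left(25 \right)}}{-836} = \frac{0}{-836} = 0 \left(- \frac{1}{836}\right) = 0$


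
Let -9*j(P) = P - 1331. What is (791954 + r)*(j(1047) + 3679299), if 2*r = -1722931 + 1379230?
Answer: 41068183592825/18 ≈ 2.2816e+12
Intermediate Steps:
r = -343701/2 (r = (-1722931 + 1379230)/2 = (½)*(-343701) = -343701/2 ≈ -1.7185e+5)
j(P) = 1331/9 - P/9 (j(P) = -(P - 1331)/9 = -(-1331 + P)/9 = 1331/9 - P/9)
(791954 + r)*(j(1047) + 3679299) = (791954 - 343701/2)*((1331/9 - ⅑*1047) + 3679299) = 1240207*((1331/9 - 349/3) + 3679299)/2 = 1240207*(284/9 + 3679299)/2 = (1240207/2)*(33113975/9) = 41068183592825/18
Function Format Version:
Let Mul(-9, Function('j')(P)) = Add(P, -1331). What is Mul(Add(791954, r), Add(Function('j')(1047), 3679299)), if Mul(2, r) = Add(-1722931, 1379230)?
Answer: Rational(41068183592825, 18) ≈ 2.2816e+12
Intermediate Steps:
r = Rational(-343701, 2) (r = Mul(Rational(1, 2), Add(-1722931, 1379230)) = Mul(Rational(1, 2), -343701) = Rational(-343701, 2) ≈ -1.7185e+5)
Function('j')(P) = Add(Rational(1331, 9), Mul(Rational(-1, 9), P)) (Function('j')(P) = Mul(Rational(-1, 9), Add(P, -1331)) = Mul(Rational(-1, 9), Add(-1331, P)) = Add(Rational(1331, 9), Mul(Rational(-1, 9), P)))
Mul(Add(791954, r), Add(Function('j')(1047), 3679299)) = Mul(Add(791954, Rational(-343701, 2)), Add(Add(Rational(1331, 9), Mul(Rational(-1, 9), 1047)), 3679299)) = Mul(Rational(1240207, 2), Add(Add(Rational(1331, 9), Rational(-349, 3)), 3679299)) = Mul(Rational(1240207, 2), Add(Rational(284, 9), 3679299)) = Mul(Rational(1240207, 2), Rational(33113975, 9)) = Rational(41068183592825, 18)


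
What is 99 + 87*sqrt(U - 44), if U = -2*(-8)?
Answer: 99 + 174*I*sqrt(7) ≈ 99.0 + 460.36*I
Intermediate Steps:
U = 16
99 + 87*sqrt(U - 44) = 99 + 87*sqrt(16 - 44) = 99 + 87*sqrt(-28) = 99 + 87*(2*I*sqrt(7)) = 99 + 174*I*sqrt(7)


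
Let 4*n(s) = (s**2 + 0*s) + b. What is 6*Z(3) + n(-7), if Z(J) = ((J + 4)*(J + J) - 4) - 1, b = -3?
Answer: 467/2 ≈ 233.50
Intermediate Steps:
n(s) = -3/4 + s**2/4 (n(s) = ((s**2 + 0*s) - 3)/4 = ((s**2 + 0) - 3)/4 = (s**2 - 3)/4 = (-3 + s**2)/4 = -3/4 + s**2/4)
Z(J) = -5 + 2*J*(4 + J) (Z(J) = ((4 + J)*(2*J) - 4) - 1 = (2*J*(4 + J) - 4) - 1 = (-4 + 2*J*(4 + J)) - 1 = -5 + 2*J*(4 + J))
6*Z(3) + n(-7) = 6*(-5 + 2*3**2 + 8*3) + (-3/4 + (1/4)*(-7)**2) = 6*(-5 + 2*9 + 24) + (-3/4 + (1/4)*49) = 6*(-5 + 18 + 24) + (-3/4 + 49/4) = 6*37 + 23/2 = 222 + 23/2 = 467/2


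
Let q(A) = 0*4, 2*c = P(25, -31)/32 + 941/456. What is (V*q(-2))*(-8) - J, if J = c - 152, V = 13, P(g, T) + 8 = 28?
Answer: 68699/456 ≈ 150.66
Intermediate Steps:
P(g, T) = 20 (P(g, T) = -8 + 28 = 20)
c = 613/456 (c = (20/32 + 941/456)/2 = (20*(1/32) + 941*(1/456))/2 = (5/8 + 941/456)/2 = (½)*(613/228) = 613/456 ≈ 1.3443)
q(A) = 0
J = -68699/456 (J = 613/456 - 152 = -68699/456 ≈ -150.66)
(V*q(-2))*(-8) - J = (13*0)*(-8) - 1*(-68699/456) = 0*(-8) + 68699/456 = 0 + 68699/456 = 68699/456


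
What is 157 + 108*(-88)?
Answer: -9347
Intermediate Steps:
157 + 108*(-88) = 157 - 9504 = -9347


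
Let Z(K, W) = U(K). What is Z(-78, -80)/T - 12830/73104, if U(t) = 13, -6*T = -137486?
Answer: -439560817/2512694136 ≈ -0.17494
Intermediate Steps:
T = 68743/3 (T = -1/6*(-137486) = 68743/3 ≈ 22914.)
Z(K, W) = 13
Z(-78, -80)/T - 12830/73104 = 13/(68743/3) - 12830/73104 = 13*(3/68743) - 12830*1/73104 = 39/68743 - 6415/36552 = -439560817/2512694136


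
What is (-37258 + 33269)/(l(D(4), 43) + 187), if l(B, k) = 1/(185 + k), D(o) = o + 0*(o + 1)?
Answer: -909492/42637 ≈ -21.331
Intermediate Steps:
D(o) = o (D(o) = o + 0*(1 + o) = o + 0 = o)
(-37258 + 33269)/(l(D(4), 43) + 187) = (-37258 + 33269)/(1/(185 + 43) + 187) = -3989/(1/228 + 187) = -3989/42637/228 = -3989*228/42637 = -909492/42637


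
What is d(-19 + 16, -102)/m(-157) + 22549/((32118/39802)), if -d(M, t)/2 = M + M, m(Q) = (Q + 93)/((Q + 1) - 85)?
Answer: 7191573041/256944 ≈ 27989.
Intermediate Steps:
m(Q) = (93 + Q)/(-84 + Q) (m(Q) = (93 + Q)/((1 + Q) - 85) = (93 + Q)/(-84 + Q))
d(M, t) = -4*M (d(M, t) = -2*(M + M) = -4*M)
d(-19 + 16, -102)/m(-157) + 22549/((32118/39802)) = (-4*(-19 + 16))/(((93 - 157)/(-84 - 157))) + 22549/((32118/39802)) = (-4*(-3))/((-64/(-241))) + 22549/((32118*(1/39802))) = 12/((-1/241*(-64))) + 22549/(16059/19901) = 12/(64/241) + 22549*(19901/16059) = 12*(241/64) + 448747649/16059 = 723/16 + 448747649/16059 = 7191573041/256944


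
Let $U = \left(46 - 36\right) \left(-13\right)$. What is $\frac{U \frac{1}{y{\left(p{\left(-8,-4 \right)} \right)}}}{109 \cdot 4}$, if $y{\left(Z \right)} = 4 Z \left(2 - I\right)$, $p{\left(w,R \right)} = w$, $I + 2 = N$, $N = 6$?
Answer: $- \frac{65}{13952} \approx -0.0046588$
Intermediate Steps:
$I = 4$ ($I = -2 + 6 = 4$)
$y{\left(Z \right)} = - 8 Z$ ($y{\left(Z \right)} = 4 Z \left(2 - 4\right) = 4 Z \left(-2\right) = - 8 Z$)
$U = -130$ ($U = 10 \left(-13\right) = -130$)
$\frac{U \frac{1}{y{\left(p{\left(-8,-4 \right)} \right)}}}{109 \cdot 4} = \frac{\left(-130\right) \frac{1}{\left(-8\right) \left(-8\right)}}{109 \cdot 4} = \frac{\left(-130\right) \frac{1}{64}}{436} = \left(-130\right) \frac{1}{64} \cdot \frac{1}{436} = \left(- \frac{65}{32}\right) \frac{1}{436} = - \frac{65}{13952}$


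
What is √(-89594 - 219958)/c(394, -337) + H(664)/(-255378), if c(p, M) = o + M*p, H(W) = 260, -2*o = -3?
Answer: -130/127689 - 8*I*√19347/265553 ≈ -0.0010181 - 0.0041903*I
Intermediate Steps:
o = 3/2 (o = -½*(-3) = 3/2 ≈ 1.5000)
c(p, M) = 3/2 + M*p
√(-89594 - 219958)/c(394, -337) + H(664)/(-255378) = √(-89594 - 219958)/(3/2 - 337*394) + 260/(-255378) = √(-309552)/(3/2 - 132778) + 260*(-1/255378) = (4*I*√19347)/(-265553/2) - 130/127689 = (4*I*√19347)*(-2/265553) - 130/127689 = -8*I*√19347/265553 - 130/127689 = -130/127689 - 8*I*√19347/265553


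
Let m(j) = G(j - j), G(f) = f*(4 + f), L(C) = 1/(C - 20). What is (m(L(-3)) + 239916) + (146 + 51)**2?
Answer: 278725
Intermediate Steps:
L(C) = 1/(-20 + C)
m(j) = 0 (m(j) = (j - j)*(4 + (j - j)) = 0*(4 + 0) = 0*4 = 0)
(m(L(-3)) + 239916) + (146 + 51)**2 = (0 + 239916) + (146 + 51)**2 = 239916 + 197**2 = 239916 + 38809 = 278725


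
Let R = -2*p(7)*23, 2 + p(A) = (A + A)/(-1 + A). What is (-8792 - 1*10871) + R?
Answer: -59035/3 ≈ -19678.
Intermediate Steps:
p(A) = -2 + 2*A/(-1 + A) (p(A) = -2 + (A + A)/(-1 + A) = -2 + (2*A)/(-1 + A) = -2 + 2*A/(-1 + A))
R = -46/3 (R = -4/(-1 + 7)*23 = -4/6*23 = -2*⅓*23 = -⅔*23 = -46/3 ≈ -15.333)
(-8792 - 1*10871) + R = (-8792 - 1*10871) - 46/3 = (-8792 - 10871) - 46/3 = -19663 - 46/3 = -59035/3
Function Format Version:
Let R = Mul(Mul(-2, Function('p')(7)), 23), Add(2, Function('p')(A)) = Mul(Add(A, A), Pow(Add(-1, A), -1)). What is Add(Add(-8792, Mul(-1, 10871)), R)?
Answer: Rational(-59035, 3) ≈ -19678.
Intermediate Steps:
Function('p')(A) = Add(-2, Mul(2, A, Pow(Add(-1, A), -1))) (Function('p')(A) = Add(-2, Mul(Add(A, A), Pow(Add(-1, A), -1))) = Add(-2, Mul(Mul(2, A), Pow(Add(-1, A), -1))) = Add(-2, Mul(2, A, Pow(Add(-1, A), -1))))
R = Rational(-46, 3) (R = Mul(Mul(-2, Mul(2, Pow(Add(-1, 7), -1))), 23) = Mul(Mul(-2, Mul(2, Pow(6, -1))), 23) = Mul(Mul(-2, Mul(2, Rational(1, 6))), 23) = Mul(Mul(-2, Rational(1, 3)), 23) = Mul(Rational(-2, 3), 23) = Rational(-46, 3) ≈ -15.333)
Add(Add(-8792, Mul(-1, 10871)), R) = Add(Add(-8792, Mul(-1, 10871)), Rational(-46, 3)) = Add(Add(-8792, -10871), Rational(-46, 3)) = Add(-19663, Rational(-46, 3)) = Rational(-59035, 3)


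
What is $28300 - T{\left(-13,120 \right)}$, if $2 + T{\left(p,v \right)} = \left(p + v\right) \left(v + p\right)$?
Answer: $16853$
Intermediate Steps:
$T{\left(p,v \right)} = -2 + \left(p + v\right)^{2}$ ($T{\left(p,v \right)} = -2 + \left(p + v\right) \left(v + p\right) = -2 + \left(p + v\right) \left(p + v\right) = -2 + \left(p + v\right)^{2}$)
$28300 - T{\left(-13,120 \right)} = 28300 - \left(-2 + \left(-13 + 120\right)^{2}\right) = 28300 - \left(-2 + 107^{2}\right) = 28300 - \left(-2 + 11449\right) = 28300 - 11447 = 16853$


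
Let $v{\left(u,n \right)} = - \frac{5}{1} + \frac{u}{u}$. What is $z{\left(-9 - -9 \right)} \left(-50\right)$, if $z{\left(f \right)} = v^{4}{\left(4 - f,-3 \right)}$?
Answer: $-12800$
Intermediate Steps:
$v{\left(u,n \right)} = -4$ ($v{\left(u,n \right)} = \left(-5\right) 1 + 1 = -5 + 1 = -4$)
$z{\left(f \right)} = 256$ ($z{\left(f \right)} = \left(-4\right)^{4} = 256$)
$z{\left(-9 - -9 \right)} \left(-50\right) = 256 \left(-50\right) = -12800$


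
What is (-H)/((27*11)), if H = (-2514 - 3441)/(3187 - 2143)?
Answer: 1985/103356 ≈ 0.019205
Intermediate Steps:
H = -1985/348 (H = -5955/1044 = -5955*1/1044 = -1985/348 ≈ -5.7040)
(-H)/((27*11)) = (-1*(-1985/348))/((27*11)) = (1985/348)/297 = (1985/348)*(1/297) = 1985/103356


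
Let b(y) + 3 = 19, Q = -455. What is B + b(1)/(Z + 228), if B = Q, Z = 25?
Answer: -115099/253 ≈ -454.94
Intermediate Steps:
b(y) = 16 (b(y) = -3 + 19 = 16)
B = -455
B + b(1)/(Z + 228) = -455 + 16/(25 + 228) = -455 + 16/253 = -115099/253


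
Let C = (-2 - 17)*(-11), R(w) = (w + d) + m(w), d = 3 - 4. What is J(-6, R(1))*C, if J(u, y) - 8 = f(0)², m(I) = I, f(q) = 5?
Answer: 6897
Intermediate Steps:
d = -1
R(w) = -1 + 2*w (R(w) = (w - 1) + w = (-1 + w) + w = -1 + 2*w)
C = 209 (C = -19*(-11) = 209)
J(u, y) = 33 (J(u, y) = 8 + 5² = 8 + 25 = 33)
J(-6, R(1))*C = 33*209 = 6897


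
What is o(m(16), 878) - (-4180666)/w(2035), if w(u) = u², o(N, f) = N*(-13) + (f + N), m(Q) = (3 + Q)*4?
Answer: -136620984/4141225 ≈ -32.990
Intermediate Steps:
m(Q) = 12 + 4*Q
o(N, f) = f - 12*N (o(N, f) = -13*N + (N + f) = f - 12*N)
o(m(16), 878) - (-4180666)/w(2035) = (878 - 12*(12 + 4*16)) - (-4180666)/(2035²) = (878 - 12*(12 + 64)) - (-4180666)/4141225 = (878 - 12*76) - (-4180666)/4141225 = (878 - 912) - 1*(-4180666/4141225) = -34 + 4180666/4141225 = -136620984/4141225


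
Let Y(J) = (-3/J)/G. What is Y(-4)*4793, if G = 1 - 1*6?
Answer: -14379/20 ≈ -718.95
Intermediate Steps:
G = -5 (G = 1 - 6 = -5)
Y(J) = 3/(5*J) (Y(J) = -3/J/(-5) = -3/J*(-⅕) = 3/(5*J))
Y(-4)*4793 = ((⅗)/(-4))*4793 = ((⅗)*(-¼))*4793 = -3/20*4793 = -14379/20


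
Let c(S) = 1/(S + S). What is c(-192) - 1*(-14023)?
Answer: 5384831/384 ≈ 14023.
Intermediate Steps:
c(S) = 1/(2*S)
c(-192) - 1*(-14023) = (½)/(-192) - 1*(-14023) = (½)*(-1/192) + 14023 = -1/384 + 14023 = 5384831/384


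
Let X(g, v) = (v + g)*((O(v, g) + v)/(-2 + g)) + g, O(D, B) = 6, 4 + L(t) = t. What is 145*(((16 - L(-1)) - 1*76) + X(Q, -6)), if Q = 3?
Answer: -7540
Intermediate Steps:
L(t) = -4 + t
X(g, v) = g + (6 + v)*(g + v)/(-2 + g) (X(g, v) = (v + g)*((6 + v)/(-2 + g)) + g = (g + v)*((6 + v)/(-2 + g)) + g = (6 + v)*(g + v)/(-2 + g) + g = g + (6 + v)*(g + v)/(-2 + g))
145*(((16 - L(-1)) - 1*76) + X(Q, -6)) = 145*(((16 - (-4 - 1)) - 1*76) + (3² + (-6)² + 4*3 + 6*(-6) + 3*(-6))/(-2 + 3)) = 145*(((16 - 1*(-5)) - 76) + (9 + 36 + 12 - 36 - 18)/1) = 145*(((16 + 5) - 76) + 1*3) = 145*((21 - 76) + 3) = 145*(-55 + 3) = 145*(-52) = -7540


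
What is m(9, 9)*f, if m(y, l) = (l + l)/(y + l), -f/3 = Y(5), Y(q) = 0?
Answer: 0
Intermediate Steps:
f = 0 (f = -3*0 = 0)
m(y, l) = 2*l/(l + y) (m(y, l) = (2*l)/(l + y) = 2*l/(l + y))
m(9, 9)*f = (2*9/(9 + 9))*0 = (2*9/18)*0 = (2*9*(1/18))*0 = 1*0 = 0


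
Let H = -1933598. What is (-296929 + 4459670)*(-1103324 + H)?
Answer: -12641919723202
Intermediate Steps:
(-296929 + 4459670)*(-1103324 + H) = (-296929 + 4459670)*(-1103324 - 1933598) = 4162741*(-3036922) = -12641919723202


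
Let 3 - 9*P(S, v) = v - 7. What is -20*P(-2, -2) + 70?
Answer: 130/3 ≈ 43.333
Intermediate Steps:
P(S, v) = 10/9 - v/9 (P(S, v) = ⅓ - (v - 7)/9 = ⅓ - (-7 + v)/9 = ⅓ + (7/9 - v/9) = 10/9 - v/9)
-20*P(-2, -2) + 70 = -20*(10/9 - ⅑*(-2)) + 70 = -20*(10/9 + 2/9) + 70 = -20*4/3 + 70 = -80/3 + 70 = 130/3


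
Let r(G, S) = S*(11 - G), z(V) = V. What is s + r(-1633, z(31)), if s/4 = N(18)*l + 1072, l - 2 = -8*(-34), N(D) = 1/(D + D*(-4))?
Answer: 1491256/27 ≈ 55232.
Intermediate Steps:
N(D) = -1/(3*D) (N(D) = 1/(D - 4*D) = 1/(-3*D) = -1/(3*D))
l = 274 (l = 2 - 8*(-34) = 2 + 272 = 274)
s = 115228/27 (s = 4*(-1/3/18*274 + 1072) = 4*(-1/3*1/18*274 + 1072) = 4*(-1/54*274 + 1072) = 4*(-137/27 + 1072) = 4*(28807/27) = 115228/27 ≈ 4267.7)
s + r(-1633, z(31)) = 115228/27 + 31*(11 - 1*(-1633)) = 115228/27 + 31*(11 + 1633) = 115228/27 + 31*1644 = 115228/27 + 50964 = 1491256/27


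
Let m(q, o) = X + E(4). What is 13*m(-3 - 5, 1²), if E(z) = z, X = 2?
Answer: 78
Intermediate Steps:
m(q, o) = 6 (m(q, o) = 2 + 4 = 6)
13*m(-3 - 5, 1²) = 13*6 = 78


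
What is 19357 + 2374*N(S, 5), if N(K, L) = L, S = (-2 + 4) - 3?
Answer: 31227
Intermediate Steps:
S = -1 (S = 2 - 3 = -1)
19357 + 2374*N(S, 5) = 19357 + 2374*5 = 19357 + 11870 = 31227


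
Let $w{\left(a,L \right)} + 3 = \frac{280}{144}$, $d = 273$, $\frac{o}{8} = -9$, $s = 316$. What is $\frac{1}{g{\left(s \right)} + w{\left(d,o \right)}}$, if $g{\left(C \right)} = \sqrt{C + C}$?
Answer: $\frac{342}{204407} + \frac{648 \sqrt{158}}{204407} \approx 0.041521$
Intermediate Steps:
$o = -72$ ($o = 8 \left(-9\right) = -72$)
$g{\left(C \right)} = \sqrt{2} \sqrt{C}$ ($g{\left(C \right)} = \sqrt{2 C} = \sqrt{2} \sqrt{C}$)
$w{\left(a,L \right)} = - \frac{19}{18}$ ($w{\left(a,L \right)} = -3 + \frac{280}{144} = -3 + 280 \cdot \frac{1}{144} = -3 + \frac{35}{18} = - \frac{19}{18}$)
$\frac{1}{g{\left(s \right)} + w{\left(d,o \right)}} = \frac{1}{\sqrt{2} \sqrt{316} - \frac{19}{18}} = \frac{1}{\sqrt{2} \cdot 2 \sqrt{79} - \frac{19}{18}} = \frac{1}{2 \sqrt{158} - \frac{19}{18}} = \frac{1}{- \frac{19}{18} + 2 \sqrt{158}}$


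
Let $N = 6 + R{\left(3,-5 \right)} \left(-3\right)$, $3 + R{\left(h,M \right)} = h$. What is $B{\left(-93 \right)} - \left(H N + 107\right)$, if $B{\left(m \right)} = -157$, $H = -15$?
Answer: $-174$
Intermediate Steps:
$R{\left(h,M \right)} = -3 + h$
$N = 6$ ($N = 6 + \left(-3 + 3\right) \left(-3\right) = 6 + 0 \left(-3\right) = 6 + 0 = 6$)
$B{\left(-93 \right)} - \left(H N + 107\right) = -157 - \left(\left(-15\right) 6 + 107\right) = -157 - \left(-90 + 107\right) = -157 - 17 = -174$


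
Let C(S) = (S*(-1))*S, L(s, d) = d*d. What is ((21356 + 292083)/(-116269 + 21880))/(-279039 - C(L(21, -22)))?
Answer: 313439/4227022587 ≈ 7.4151e-5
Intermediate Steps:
L(s, d) = d**2
C(S) = -S**2 (C(S) = (-S)*S = -S**2)
((21356 + 292083)/(-116269 + 21880))/(-279039 - C(L(21, -22))) = ((21356 + 292083)/(-116269 + 21880))/(-279039 - (-1)*((-22)**2)**2) = (313439/(-94389))/(-279039 - (-1)*484**2) = (313439*(-1/94389))/(-279039 - (-1)*234256) = -313439/(94389*(-279039 - 1*(-234256))) = -313439/(94389*(-279039 + 234256)) = -313439/94389/(-44783) = -313439/94389*(-1/44783) = 313439/4227022587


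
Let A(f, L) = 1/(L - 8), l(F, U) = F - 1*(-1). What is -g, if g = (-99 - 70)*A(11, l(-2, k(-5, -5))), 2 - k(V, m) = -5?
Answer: -169/9 ≈ -18.778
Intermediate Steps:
k(V, m) = 7 (k(V, m) = 2 - 1*(-5) = 2 + 5 = 7)
l(F, U) = 1 + F (l(F, U) = F + 1 = 1 + F)
A(f, L) = 1/(-8 + L)
g = 169/9 (g = (-99 - 70)/(-8 + (1 - 2)) = -169/(-8 - 1) = -169/(-9) = -169*(-⅑) = 169/9 ≈ 18.778)
-g = -1*169/9 = -169/9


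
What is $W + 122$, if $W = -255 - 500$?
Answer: $-633$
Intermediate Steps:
$W = -755$ ($W = -255 - 500 = -755$)
$W + 122 = -755 + 122 = -633$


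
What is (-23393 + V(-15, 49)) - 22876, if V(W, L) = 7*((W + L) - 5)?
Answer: -46066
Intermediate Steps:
V(W, L) = -35 + 7*L + 7*W (V(W, L) = 7*((L + W) - 5) = 7*(-5 + L + W) = -35 + 7*L + 7*W)
(-23393 + V(-15, 49)) - 22876 = (-23393 + (-35 + 7*49 + 7*(-15))) - 22876 = (-23393 + (-35 + 343 - 105)) - 22876 = (-23393 + 203) - 22876 = -23190 - 22876 = -46066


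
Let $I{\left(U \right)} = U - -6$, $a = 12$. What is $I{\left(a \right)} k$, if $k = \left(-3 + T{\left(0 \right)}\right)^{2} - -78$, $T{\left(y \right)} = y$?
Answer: $1566$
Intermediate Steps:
$I{\left(U \right)} = 6 + U$ ($I{\left(U \right)} = U + 6 = 6 + U$)
$k = 87$ ($k = \left(-3 + 0\right)^{2} - -78 = \left(-3\right)^{2} + 78 = 9 + 78 = 87$)
$I{\left(a \right)} k = \left(6 + 12\right) 87 = 18 \cdot 87 = 1566$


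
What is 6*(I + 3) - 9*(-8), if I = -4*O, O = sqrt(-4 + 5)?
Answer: 66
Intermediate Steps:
O = 1 (O = sqrt(1) = 1)
I = -4 (I = -4*1 = -4)
6*(I + 3) - 9*(-8) = 6*(-4 + 3) - 9*(-8) = 6*(-1) + 72 = -6 + 72 = 66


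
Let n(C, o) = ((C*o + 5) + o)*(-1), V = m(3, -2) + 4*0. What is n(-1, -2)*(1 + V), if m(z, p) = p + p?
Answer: 15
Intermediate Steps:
m(z, p) = 2*p
V = -4 (V = 2*(-2) + 4*0 = -4 + 0 = -4)
n(C, o) = -5 - o - C*o (n(C, o) = ((5 + C*o) + o)*(-1) = (5 + o + C*o)*(-1) = -5 - o - C*o)
n(-1, -2)*(1 + V) = (-5 - 1*(-2) - 1*(-1)*(-2))*(1 - 4) = (-5 + 2 - 2)*(-3) = -5*(-3) = 15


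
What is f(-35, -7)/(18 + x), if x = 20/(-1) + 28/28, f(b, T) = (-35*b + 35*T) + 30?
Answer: -1010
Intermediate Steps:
f(b, T) = 30 - 35*b + 35*T
x = -19 (x = 20*(-1) + 28*(1/28) = -20 + 1 = -19)
f(-35, -7)/(18 + x) = (30 - 35*(-35) + 35*(-7))/(18 - 19) = (30 + 1225 - 245)/(-1) = -1*1010 = -1010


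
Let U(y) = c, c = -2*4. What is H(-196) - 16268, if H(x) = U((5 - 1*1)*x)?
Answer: -16276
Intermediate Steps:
c = -8
U(y) = -8
H(x) = -8
H(-196) - 16268 = -8 - 16268 = -16276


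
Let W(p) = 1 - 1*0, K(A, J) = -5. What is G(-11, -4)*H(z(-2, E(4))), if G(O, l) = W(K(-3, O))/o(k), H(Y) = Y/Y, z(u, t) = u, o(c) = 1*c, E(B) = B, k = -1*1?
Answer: -1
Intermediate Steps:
k = -1
o(c) = c
H(Y) = 1
W(p) = 1 (W(p) = 1 + 0 = 1)
G(O, l) = -1 (G(O, l) = 1/(-1) = 1*(-1) = -1)
G(-11, -4)*H(z(-2, E(4))) = -1*1 = -1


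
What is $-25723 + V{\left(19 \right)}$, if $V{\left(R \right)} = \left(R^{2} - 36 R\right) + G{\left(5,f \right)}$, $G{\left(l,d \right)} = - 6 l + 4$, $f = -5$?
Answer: $-26072$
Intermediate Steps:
$G{\left(l,d \right)} = 4 - 6 l$
$V{\left(R \right)} = -26 + R^{2} - 36 R$ ($V{\left(R \right)} = \left(R^{2} - 36 R\right) + \left(4 - 30\right) = \left(R^{2} - 36 R\right) - 26 = -26 + R^{2} - 36 R$)
$-25723 + V{\left(19 \right)} = -25723 - \left(710 - 361\right) = -25723 - 349 = -26072$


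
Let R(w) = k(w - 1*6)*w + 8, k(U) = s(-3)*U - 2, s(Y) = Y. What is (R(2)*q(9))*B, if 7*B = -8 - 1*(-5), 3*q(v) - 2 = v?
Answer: -44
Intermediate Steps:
q(v) = ⅔ + v/3
k(U) = -2 - 3*U (k(U) = -3*U - 2 = -2 - 3*U)
B = -3/7 (B = (-8 - 1*(-5))/7 = (-8 + 5)/7 = (⅐)*(-3) = -3/7 ≈ -0.42857)
R(w) = 8 + w*(16 - 3*w) (R(w) = (-2 - 3*(w - 1*6))*w + 8 = (-2 - 3*(w - 6))*w + 8 = (-2 - 3*(-6 + w))*w + 8 = (-2 + (18 - 3*w))*w + 8 = (16 - 3*w)*w + 8 = w*(16 - 3*w) + 8 = 8 + w*(16 - 3*w))
(R(2)*q(9))*B = ((8 + 2*(16 - 3*2))*(⅔ + (⅓)*9))*(-3/7) = ((8 + 2*(16 - 6))*(⅔ + 3))*(-3/7) = ((8 + 2*10)*(11/3))*(-3/7) = ((8 + 20)*(11/3))*(-3/7) = (28*(11/3))*(-3/7) = (308/3)*(-3/7) = -44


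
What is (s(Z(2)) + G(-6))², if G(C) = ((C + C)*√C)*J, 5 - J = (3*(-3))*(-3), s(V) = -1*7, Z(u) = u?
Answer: (7 - 264*I*√6)² ≈ -4.1813e+5 - 9053.3*I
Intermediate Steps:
s(V) = -7
J = -22 (J = 5 - 3*(-3)*(-3) = 5 - (-9)*(-3) = 5 - 1*27 = 5 - 27 = -22)
G(C) = -44*C^(3/2) (G(C) = ((C + C)*√C)*(-22) = ((2*C)*√C)*(-22) = (2*C^(3/2))*(-22) = -44*C^(3/2))
(s(Z(2)) + G(-6))² = (-7 - (-264)*I*√6)² = (-7 + 264*I*√6)²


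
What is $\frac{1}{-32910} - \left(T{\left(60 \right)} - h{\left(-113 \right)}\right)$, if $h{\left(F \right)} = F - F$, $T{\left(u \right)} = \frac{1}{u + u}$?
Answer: $- \frac{367}{43880} \approx -0.0083637$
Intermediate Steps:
$T{\left(u \right)} = \frac{1}{2 u}$
$h{\left(F \right)} = 0$
$\frac{1}{-32910} - \left(T{\left(60 \right)} - h{\left(-113 \right)}\right) = \frac{1}{-32910} - \left(\frac{1}{2 \cdot 60} - 0\right) = - \frac{1}{32910} - \left(\frac{1}{2} \cdot \frac{1}{60} + 0\right) = - \frac{1}{32910} - \left(\frac{1}{120} + 0\right) = - \frac{1}{32910} - \frac{1}{120} = - \frac{367}{43880}$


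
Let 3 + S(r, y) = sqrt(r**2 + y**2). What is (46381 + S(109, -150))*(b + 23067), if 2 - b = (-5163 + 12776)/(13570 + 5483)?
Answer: 20384338868632/19053 + 439526044*sqrt(34381)/19053 ≈ 1.0742e+9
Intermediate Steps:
S(r, y) = -3 + sqrt(r**2 + y**2)
b = 30493/19053 (b = 2 - (-5163 + 12776)/(13570 + 5483) = 2 - 7613/19053 = 30493/19053 ≈ 1.6004)
(46381 + S(109, -150))*(b + 23067) = (46381 + (-3 + sqrt(109**2 + (-150)**2)))*(30493/19053 + 23067) = (46381 + (-3 + sqrt(11881 + 22500)))*(439526044/19053) = (46381 + (-3 + sqrt(34381)))*(439526044/19053) = (46378 + sqrt(34381))*(439526044/19053) = 20384338868632/19053 + 439526044*sqrt(34381)/19053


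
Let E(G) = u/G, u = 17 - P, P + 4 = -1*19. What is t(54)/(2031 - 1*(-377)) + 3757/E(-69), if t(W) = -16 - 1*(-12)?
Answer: -78029153/12040 ≈ -6480.8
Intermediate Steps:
P = -23 (P = -4 - 1*19 = -4 - 19 = -23)
t(W) = -4 (t(W) = -16 + 12 = -4)
u = 40 (u = 17 - 1*(-23) = 17 + 23 = 40)
E(G) = 40/G
t(54)/(2031 - 1*(-377)) + 3757/E(-69) = -4/(2031 - 1*(-377)) + 3757/((40/(-69))) = -4/(2031 + 377) + 3757/((40*(-1/69))) = -4/2408 + 3757/(-40/69) = -4*1/2408 + 3757*(-69/40) = -1/602 - 259233/40 = -78029153/12040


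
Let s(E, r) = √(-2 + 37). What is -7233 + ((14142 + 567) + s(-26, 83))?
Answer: 7476 + √35 ≈ 7481.9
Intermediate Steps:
s(E, r) = √35
-7233 + ((14142 + 567) + s(-26, 83)) = -7233 + ((14142 + 567) + √35) = -7233 + (14709 + √35) = 7476 + √35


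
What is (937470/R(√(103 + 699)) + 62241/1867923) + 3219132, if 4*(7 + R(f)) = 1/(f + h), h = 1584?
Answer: 419707934282230679023/136038924940617 + 1249960*√802/655460811 ≈ 3.0852e+6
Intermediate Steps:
R(f) = -7 + 1/(4*(1584 + f)) (R(f) = -7 + 1/(4*(f + 1584)) = -7 + 1/(4*(1584 + f)))
(937470/R(√(103 + 699)) + 62241/1867923) + 3219132 = (937470/(((-44351 - 28*√(103 + 699))/(4*(1584 + √(103 + 699))))) + 62241/1867923) + 3219132 = (937470/(((-44351 - 28*√802)/(4*(1584 + √802)))) + 62241*(1/1867923)) + 3219132 = (937470*(4*(1584 + √802)/(-44351 - 28*√802)) + 20747/622641) + 3219132 = (3749880*(1584 + √802)/(-44351 - 28*√802) + 20747/622641) + 3219132 = (20747/622641 + 3749880*(1584 + √802)/(-44351 - 28*√802)) + 3219132 = 2004363588359/622641 + 3749880*(1584 + √802)/(-44351 - 28*√802)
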